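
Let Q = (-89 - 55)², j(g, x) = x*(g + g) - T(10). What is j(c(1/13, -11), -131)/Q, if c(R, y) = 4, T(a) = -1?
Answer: -349/6912 ≈ -0.050492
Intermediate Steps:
j(g, x) = 1 + 2*g*x (j(g, x) = x*(g + g) - 1*(-1) = x*(2*g) + 1 = 2*g*x + 1 = 1 + 2*g*x)
Q = 20736 (Q = (-144)² = 20736)
j(c(1/13, -11), -131)/Q = (1 + 2*4*(-131))/20736 = (1 - 1048)*(1/20736) = -1047*1/20736 = -349/6912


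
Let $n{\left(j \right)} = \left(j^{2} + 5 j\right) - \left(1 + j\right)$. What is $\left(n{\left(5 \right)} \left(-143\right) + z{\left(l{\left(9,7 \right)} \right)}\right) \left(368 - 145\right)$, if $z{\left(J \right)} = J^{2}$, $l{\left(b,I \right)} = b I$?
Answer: $-518029$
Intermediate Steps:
$n{\left(j \right)} = -1 + j^{2} + 4 j$
$l{\left(b,I \right)} = I b$
$\left(n{\left(5 \right)} \left(-143\right) + z{\left(l{\left(9,7 \right)} \right)}\right) \left(368 - 145\right) = \left(\left(-1 + 5^{2} + 4 \cdot 5\right) \left(-143\right) + \left(7 \cdot 9\right)^{2}\right) \left(368 - 145\right) = \left(\left(-1 + 25 + 20\right) \left(-143\right) + 63^{2}\right) 223 = \left(44 \left(-143\right) + 3969\right) 223 = \left(-6292 + 3969\right) 223 = \left(-2323\right) 223 = -518029$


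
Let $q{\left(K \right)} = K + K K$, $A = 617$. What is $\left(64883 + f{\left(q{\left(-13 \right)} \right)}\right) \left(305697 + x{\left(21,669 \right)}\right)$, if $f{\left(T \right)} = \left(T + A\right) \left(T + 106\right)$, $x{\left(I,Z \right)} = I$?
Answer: $81751744662$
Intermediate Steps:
$q{\left(K \right)} = K + K^{2}$
$f{\left(T \right)} = \left(106 + T\right) \left(617 + T\right)$ ($f{\left(T \right)} = \left(T + 617\right) \left(T + 106\right) = \left(617 + T\right) \left(106 + T\right) = \left(106 + T\right) \left(617 + T\right)$)
$\left(64883 + f{\left(q{\left(-13 \right)} \right)}\right) \left(305697 + x{\left(21,669 \right)}\right) = \left(64883 + \left(65402 + \left(- 13 \left(1 - 13\right)\right)^{2} + 723 \left(- 13 \left(1 - 13\right)\right)\right)\right) \left(305697 + 21\right) = \left(64883 + \left(65402 + \left(\left(-13\right) \left(-12\right)\right)^{2} + 723 \left(\left(-13\right) \left(-12\right)\right)\right)\right) 305718 = \left(64883 + \left(65402 + 156^{2} + 723 \cdot 156\right)\right) 305718 = \left(64883 + \left(65402 + 24336 + 112788\right)\right) 305718 = \left(64883 + 202526\right) 305718 = 267409 \cdot 305718 = 81751744662$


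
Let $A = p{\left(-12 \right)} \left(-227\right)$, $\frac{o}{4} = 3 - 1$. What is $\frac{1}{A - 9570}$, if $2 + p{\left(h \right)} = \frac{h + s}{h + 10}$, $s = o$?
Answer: $- \frac{1}{9570} \approx -0.00010449$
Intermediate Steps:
$o = 8$ ($o = 4 \left(3 - 1\right) = 4 \cdot 2 = 8$)
$s = 8$
$p{\left(h \right)} = -2 + \frac{8 + h}{10 + h}$ ($p{\left(h \right)} = -2 + \frac{h + 8}{h + 10} = -2 + \frac{8 + h}{10 + h}$)
$A = 0$ ($A = \frac{-12 - -12}{10 - 12} \left(-227\right) = \frac{-12 + 12}{-2} \left(-227\right) = \left(- \frac{1}{2}\right) 0 \left(-227\right) = 0 \left(-227\right) = 0$)
$\frac{1}{A - 9570} = \frac{1}{0 - 9570} = \frac{1}{-9570} = - \frac{1}{9570}$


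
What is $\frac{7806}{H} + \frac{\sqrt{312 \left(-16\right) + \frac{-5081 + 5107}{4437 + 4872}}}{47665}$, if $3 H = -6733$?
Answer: $- \frac{23418}{6733} + \frac{i \sqrt{432593903118}}{443713485} \approx -3.4781 + 0.0014823 i$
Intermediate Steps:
$H = - \frac{6733}{3}$ ($H = \frac{1}{3} \left(-6733\right) = - \frac{6733}{3} \approx -2244.3$)
$\frac{7806}{H} + \frac{\sqrt{312 \left(-16\right) + \frac{-5081 + 5107}{4437 + 4872}}}{47665} = \frac{7806}{- \frac{6733}{3}} + \frac{\sqrt{312 \left(-16\right) + \frac{-5081 + 5107}{4437 + 4872}}}{47665} = 7806 \left(- \frac{3}{6733}\right) + \sqrt{-4992 + \frac{26}{9309}} \cdot \frac{1}{47665} = - \frac{23418}{6733} + \sqrt{-4992 + 26 \cdot \frac{1}{9309}} \cdot \frac{1}{47665} = - \frac{23418}{6733} + \sqrt{-4992 + \frac{26}{9309}} \cdot \frac{1}{47665} = - \frac{23418}{6733} + \sqrt{- \frac{46470502}{9309}} \cdot \frac{1}{47665} = - \frac{23418}{6733} + \frac{i \sqrt{432593903118}}{9309} \cdot \frac{1}{47665} = - \frac{23418}{6733} + \frac{i \sqrt{432593903118}}{443713485}$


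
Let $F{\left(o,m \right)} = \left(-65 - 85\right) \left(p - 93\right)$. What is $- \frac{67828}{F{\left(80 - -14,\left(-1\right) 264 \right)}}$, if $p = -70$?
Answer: $- \frac{33914}{12225} \approx -2.7742$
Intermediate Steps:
$F{\left(o,m \right)} = 24450$ ($F{\left(o,m \right)} = \left(-65 - 85\right) \left(-70 - 93\right) = \left(-150\right) \left(-163\right) = 24450$)
$- \frac{67828}{F{\left(80 - -14,\left(-1\right) 264 \right)}} = - \frac{67828}{24450} = \left(-67828\right) \frac{1}{24450} = - \frac{33914}{12225}$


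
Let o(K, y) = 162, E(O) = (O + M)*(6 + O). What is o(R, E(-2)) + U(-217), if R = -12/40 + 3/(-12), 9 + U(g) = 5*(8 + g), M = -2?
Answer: -892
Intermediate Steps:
U(g) = 31 + 5*g (U(g) = -9 + 5*(8 + g) = -9 + (40 + 5*g) = 31 + 5*g)
E(O) = (-2 + O)*(6 + O) (E(O) = (O - 2)*(6 + O) = (-2 + O)*(6 + O))
R = -11/20 (R = -12*1/40 + 3*(-1/12) = -3/10 - ¼ = -11/20 ≈ -0.55000)
o(R, E(-2)) + U(-217) = 162 + (31 + 5*(-217)) = 162 + (31 - 1085) = 162 - 1054 = -892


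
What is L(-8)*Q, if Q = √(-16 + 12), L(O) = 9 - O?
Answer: 34*I ≈ 34.0*I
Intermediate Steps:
Q = 2*I (Q = √(-4) = 2*I ≈ 2.0*I)
L(-8)*Q = (9 - 1*(-8))*(2*I) = (9 + 8)*(2*I) = 17*(2*I) = 34*I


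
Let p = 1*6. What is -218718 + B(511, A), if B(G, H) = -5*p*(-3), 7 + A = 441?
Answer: -218628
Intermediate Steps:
A = 434 (A = -7 + 441 = 434)
p = 6
B(G, H) = 90 (B(G, H) = -5*6*(-3) = -30*(-3) = 90)
-218718 + B(511, A) = -218718 + 90 = -218628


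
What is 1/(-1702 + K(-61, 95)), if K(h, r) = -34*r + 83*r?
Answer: 1/2953 ≈ 0.00033864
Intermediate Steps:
K(h, r) = 49*r
1/(-1702 + K(-61, 95)) = 1/(-1702 + 49*95) = 1/(-1702 + 4655) = 1/2953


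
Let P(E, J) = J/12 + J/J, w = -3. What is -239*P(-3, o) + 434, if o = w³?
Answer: 2931/4 ≈ 732.75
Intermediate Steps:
o = -27 (o = (-3)³ = -27)
P(E, J) = 1 + J/12 (P(E, J) = J*(1/12) + 1 = J/12 + 1 = 1 + J/12)
-239*P(-3, o) + 434 = -239*(1 + (1/12)*(-27)) + 434 = -239*(1 - 9/4) + 434 = -239*(-5/4) + 434 = 1195/4 + 434 = 2931/4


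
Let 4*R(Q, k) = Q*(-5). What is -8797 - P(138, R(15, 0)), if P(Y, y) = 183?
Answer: -8980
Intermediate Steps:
R(Q, k) = -5*Q/4 (R(Q, k) = (Q*(-5))/4 = (-5*Q)/4 = -5*Q/4)
-8797 - P(138, R(15, 0)) = -8797 - 1*183 = -8797 - 183 = -8980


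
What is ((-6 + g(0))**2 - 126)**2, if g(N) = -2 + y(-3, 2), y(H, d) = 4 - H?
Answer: 15625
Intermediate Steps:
g(N) = 5 (g(N) = -2 + (4 - 1*(-3)) = -2 + (4 + 3) = -2 + 7 = 5)
((-6 + g(0))**2 - 126)**2 = ((-6 + 5)**2 - 126)**2 = ((-1)**2 - 126)**2 = (1 - 126)**2 = (-125)**2 = 15625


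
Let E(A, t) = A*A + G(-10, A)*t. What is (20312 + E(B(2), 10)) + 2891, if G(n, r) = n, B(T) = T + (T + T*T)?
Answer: 23167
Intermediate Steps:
B(T) = T**2 + 2*T (B(T) = T + (T + T**2) = T**2 + 2*T)
E(A, t) = A**2 - 10*t (E(A, t) = A*A - 10*t = A**2 - 10*t)
(20312 + E(B(2), 10)) + 2891 = (20312 + ((2*(2 + 2))**2 - 10*10)) + 2891 = (20312 + ((2*4)**2 - 100)) + 2891 = (20312 + (8**2 - 100)) + 2891 = (20312 + (64 - 100)) + 2891 = (20312 - 36) + 2891 = 20276 + 2891 = 23167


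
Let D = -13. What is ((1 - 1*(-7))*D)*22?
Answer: -2288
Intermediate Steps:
((1 - 1*(-7))*D)*22 = ((1 - 1*(-7))*(-13))*22 = ((1 + 7)*(-13))*22 = (8*(-13))*22 = -104*22 = -2288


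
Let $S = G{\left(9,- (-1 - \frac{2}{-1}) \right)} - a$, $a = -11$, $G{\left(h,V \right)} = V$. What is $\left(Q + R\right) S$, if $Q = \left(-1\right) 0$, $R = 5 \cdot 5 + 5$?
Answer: $300$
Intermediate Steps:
$R = 30$ ($R = 25 + 5 = 30$)
$S = 10$ ($S = - (-1 - \frac{2}{-1}) - -11 = - (-1 - -2) + 11 = - (-1 + 2) + 11 = \left(-1\right) 1 + 11 = -1 + 11 = 10$)
$Q = 0$
$\left(Q + R\right) S = \left(0 + 30\right) 10 = 30 \cdot 10 = 300$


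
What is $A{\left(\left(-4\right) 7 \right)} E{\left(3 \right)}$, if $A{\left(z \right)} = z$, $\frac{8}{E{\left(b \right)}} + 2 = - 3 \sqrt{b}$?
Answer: $- \frac{448}{23} + \frac{672 \sqrt{3}}{23} \approx 31.128$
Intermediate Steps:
$E{\left(b \right)} = \frac{8}{-2 - 3 \sqrt{b}}$
$A{\left(\left(-4\right) 7 \right)} E{\left(3 \right)} = \left(-4\right) 7 \left(- \frac{8}{2 + 3 \sqrt{3}}\right) = - 28 \left(- \frac{8}{2 + 3 \sqrt{3}}\right) = \frac{224}{2 + 3 \sqrt{3}}$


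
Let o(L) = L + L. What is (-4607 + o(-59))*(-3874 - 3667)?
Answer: 35631225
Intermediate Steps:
o(L) = 2*L
(-4607 + o(-59))*(-3874 - 3667) = (-4607 + 2*(-59))*(-3874 - 3667) = (-4607 - 118)*(-7541) = -4725*(-7541) = 35631225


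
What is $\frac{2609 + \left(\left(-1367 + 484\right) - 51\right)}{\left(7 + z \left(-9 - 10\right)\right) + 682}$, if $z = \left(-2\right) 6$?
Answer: $\frac{1675}{917} \approx 1.8266$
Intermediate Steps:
$z = -12$
$\frac{2609 + \left(\left(-1367 + 484\right) - 51\right)}{\left(7 + z \left(-9 - 10\right)\right) + 682} = \frac{2609 + \left(\left(-1367 + 484\right) - 51\right)}{\left(7 - 12 \left(-9 - 10\right)\right) + 682} = \frac{2609 - 934}{\left(7 - 12 \left(-9 - 10\right)\right) + 682} = \frac{2609 - 934}{\left(7 - -228\right) + 682} = \frac{1675}{\left(7 + 228\right) + 682} = \frac{1675}{235 + 682} = \frac{1675}{917}$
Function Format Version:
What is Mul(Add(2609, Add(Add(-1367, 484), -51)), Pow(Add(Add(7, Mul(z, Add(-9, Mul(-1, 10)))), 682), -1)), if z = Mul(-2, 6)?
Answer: Rational(1675, 917) ≈ 1.8266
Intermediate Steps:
z = -12
Mul(Add(2609, Add(Add(-1367, 484), -51)), Pow(Add(Add(7, Mul(z, Add(-9, Mul(-1, 10)))), 682), -1)) = Mul(Add(2609, Add(Add(-1367, 484), -51)), Pow(Add(Add(7, Mul(-12, Add(-9, Mul(-1, 10)))), 682), -1)) = Mul(Add(2609, Add(-883, -51)), Pow(Add(Add(7, Mul(-12, Add(-9, -10))), 682), -1)) = Mul(Add(2609, -934), Pow(Add(Add(7, Mul(-12, -19)), 682), -1)) = Mul(1675, Pow(Add(Add(7, 228), 682), -1)) = Mul(1675, Pow(Add(235, 682), -1)) = Mul(1675, Pow(917, -1)) = Mul(1675, Rational(1, 917)) = Rational(1675, 917)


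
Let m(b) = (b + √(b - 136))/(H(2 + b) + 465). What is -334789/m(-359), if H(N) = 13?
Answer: 2209633153/4976 + 18464901*I*√55/4976 ≈ 4.4406e+5 + 27520.0*I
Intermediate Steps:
m(b) = b/478 + √(-136 + b)/478 (m(b) = (b + √(b - 136))/(13 + 465) = (b + √(-136 + b))/478 = (b + √(-136 + b))*(1/478) = b/478 + √(-136 + b)/478)
-334789/m(-359) = -334789/((1/478)*(-359) + √(-136 - 359)/478) = -334789/(-359/478 + √(-495)/478) = -334789/(-359/478 + (3*I*√55)/478) = -334789/(-359/478 + 3*I*√55/478)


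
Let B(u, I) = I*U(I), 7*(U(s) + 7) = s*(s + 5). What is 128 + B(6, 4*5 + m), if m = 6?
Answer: 20578/7 ≈ 2939.7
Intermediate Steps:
U(s) = -7 + s*(5 + s)/7 (U(s) = -7 + (s*(s + 5))/7 = -7 + (s*(5 + s))/7 = -7 + s*(5 + s)/7)
B(u, I) = I*(-7 + I²/7 + 5*I/7)
128 + B(6, 4*5 + m) = 128 + (4*5 + 6)*(-49 + (4*5 + 6)² + 5*(4*5 + 6))/7 = 128 + (20 + 6)*(-49 + (20 + 6)² + 5*(20 + 6))/7 = 128 + (⅐)*26*(-49 + 26² + 5*26) = 128 + (⅐)*26*(-49 + 676 + 130) = 128 + (⅐)*26*757 = 128 + 19682/7 = 20578/7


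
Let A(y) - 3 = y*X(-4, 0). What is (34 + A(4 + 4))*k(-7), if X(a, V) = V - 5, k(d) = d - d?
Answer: 0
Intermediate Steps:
k(d) = 0
X(a, V) = -5 + V
A(y) = 3 - 5*y (A(y) = 3 + y*(-5 + 0) = 3 + y*(-5) = 3 - 5*y)
(34 + A(4 + 4))*k(-7) = (34 + (3 - 5*(4 + 4)))*0 = (34 + (3 - 5*8))*0 = (34 + (3 - 40))*0 = (34 - 37)*0 = -3*0 = 0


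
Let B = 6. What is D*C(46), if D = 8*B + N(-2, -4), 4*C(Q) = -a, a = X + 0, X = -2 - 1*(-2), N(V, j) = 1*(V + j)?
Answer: 0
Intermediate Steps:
N(V, j) = V + j
X = 0 (X = -2 + 2 = 0)
a = 0 (a = 0 + 0 = 0)
C(Q) = 0 (C(Q) = (-1*0)/4 = (¼)*0 = 0)
D = 42 (D = 8*6 + (-2 - 4) = 48 - 6 = 42)
D*C(46) = 42*0 = 0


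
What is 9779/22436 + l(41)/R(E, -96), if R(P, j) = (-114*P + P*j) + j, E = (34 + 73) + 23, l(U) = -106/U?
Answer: 2746625765/6300230724 ≈ 0.43596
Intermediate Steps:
E = 130 (E = 107 + 23 = 130)
R(P, j) = j - 114*P + P*j
9779/22436 + l(41)/R(E, -96) = 9779/22436 + (-106/41)/(-96 - 114*130 + 130*(-96)) = 9779*(1/22436) + (-106*1/41)/(-96 - 14820 - 12480) = 9779/22436 - 106/41/(-27396) = 9779/22436 - 106/41*(-1/27396) = 9779/22436 + 53/561618 = 2746625765/6300230724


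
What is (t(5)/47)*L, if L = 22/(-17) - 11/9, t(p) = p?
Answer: -1925/7191 ≈ -0.26770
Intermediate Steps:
L = -385/153 (L = 22*(-1/17) - 11*⅑ = -22/17 - 11/9 = -385/153 ≈ -2.5163)
(t(5)/47)*L = (5/47)*(-385/153) = -1925/7191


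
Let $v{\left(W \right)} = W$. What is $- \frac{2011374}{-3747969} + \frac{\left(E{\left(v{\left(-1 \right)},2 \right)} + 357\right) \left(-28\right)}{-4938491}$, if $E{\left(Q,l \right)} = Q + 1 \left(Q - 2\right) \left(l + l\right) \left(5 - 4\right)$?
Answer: $\frac{1107694759338}{2056590130531} \approx 0.53861$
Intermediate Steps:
$E{\left(Q,l \right)} = Q + 2 l \left(-2 + Q\right)$ ($E{\left(Q,l \right)} = Q + 1 \left(-2 + Q\right) 2 l 1 = Q + 1 \cdot 2 l \left(-2 + Q\right) 1 = Q + 1 \cdot 2 l \left(-2 + Q\right) = Q + 2 l \left(-2 + Q\right)$)
$- \frac{2011374}{-3747969} + \frac{\left(E{\left(v{\left(-1 \right)},2 \right)} + 357\right) \left(-28\right)}{-4938491} = - \frac{2011374}{-3747969} + \frac{\left(\left(-1 - 8 + 2 \left(-1\right) 2\right) + 357\right) \left(-28\right)}{-4938491} = \left(-2011374\right) \left(- \frac{1}{3747969}\right) + \left(\left(-1 - 8 - 4\right) + 357\right) \left(-28\right) \left(- \frac{1}{4938491}\right) = \frac{223486}{416441} + \left(-13 + 357\right) \left(-28\right) \left(- \frac{1}{4938491}\right) = \frac{223486}{416441} + 344 \left(-28\right) \left(- \frac{1}{4938491}\right) = \frac{223486}{416441} - - \frac{9632}{4938491} = \frac{223486}{416441} + \frac{9632}{4938491} = \frac{1107694759338}{2056590130531}$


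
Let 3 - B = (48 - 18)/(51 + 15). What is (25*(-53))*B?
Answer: -37100/11 ≈ -3372.7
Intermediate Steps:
B = 28/11 (B = 3 - (48 - 18)/(51 + 15) = 3 - 30/66 = 3 - 1*5/11 = 3 - 5/11 = 28/11 ≈ 2.5455)
(25*(-53))*B = (25*(-53))*(28/11) = -1325*28/11 = -37100/11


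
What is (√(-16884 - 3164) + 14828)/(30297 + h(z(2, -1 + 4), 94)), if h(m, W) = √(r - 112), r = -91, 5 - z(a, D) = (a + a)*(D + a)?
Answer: (14828 + 4*I*√1253)/(30297 + I*√203) ≈ 0.48942 + 0.0044433*I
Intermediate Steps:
z(a, D) = 5 - 2*a*(D + a) (z(a, D) = 5 - (a + a)*(D + a) = 5 - 2*a*(D + a))
h(m, W) = I*√203 (h(m, W) = √(-91 - 112) = √(-203) = I*√203)
(√(-16884 - 3164) + 14828)/(30297 + h(z(2, -1 + 4), 94)) = (√(-16884 - 3164) + 14828)/(30297 + I*√203) = (√(-20048) + 14828)/(30297 + I*√203) = (4*I*√1253 + 14828)/(30297 + I*√203) = (14828 + 4*I*√1253)/(30297 + I*√203)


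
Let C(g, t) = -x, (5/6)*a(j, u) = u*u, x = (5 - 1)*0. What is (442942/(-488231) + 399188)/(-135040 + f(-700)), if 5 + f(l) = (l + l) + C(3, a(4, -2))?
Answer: -194895513486/66616678795 ≈ -2.9256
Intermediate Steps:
x = 0 (x = 4*0 = 0)
a(j, u) = 6*u²/5 (a(j, u) = 6*(u*u)/5 = 6*u²/5)
C(g, t) = 0 (C(g, t) = -1*0 = 0)
f(l) = -5 + 2*l (f(l) = -5 + ((l + l) + 0) = -5 + (2*l + 0) = -5 + 2*l)
(442942/(-488231) + 399188)/(-135040 + f(-700)) = (442942/(-488231) + 399188)/(-135040 + (-5 + 2*(-700))) = (442942*(-1/488231) + 399188)/(-135040 + (-5 - 1400)) = (-442942/488231 + 399188)/(-135040 - 1405) = (194895513486/488231)/(-136445) = (194895513486/488231)*(-1/136445) = -194895513486/66616678795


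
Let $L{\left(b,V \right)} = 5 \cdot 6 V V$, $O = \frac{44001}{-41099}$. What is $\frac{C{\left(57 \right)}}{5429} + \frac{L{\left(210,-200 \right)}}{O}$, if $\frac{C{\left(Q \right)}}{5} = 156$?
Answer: $- \frac{89250576959740}{79627143} \approx -1.1209 \cdot 10^{6}$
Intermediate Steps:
$O = - \frac{44001}{41099}$ ($O = 44001 \left(- \frac{1}{41099}\right) = - \frac{44001}{41099} \approx -1.0706$)
$C{\left(Q \right)} = 780$ ($C{\left(Q \right)} = 5 \cdot 156 = 780$)
$L{\left(b,V \right)} = 30 V^{2}$ ($L{\left(b,V \right)} = 30 V V = 30 V^{2}$)
$\frac{C{\left(57 \right)}}{5429} + \frac{L{\left(210,-200 \right)}}{O} = \frac{780}{5429} + \frac{30 \left(-200\right)^{2}}{- \frac{44001}{41099}} = 780 \cdot \frac{1}{5429} + 30 \cdot 40000 \left(- \frac{41099}{44001}\right) = \frac{780}{5429} + 1200000 \left(- \frac{41099}{44001}\right) = \frac{780}{5429} - \frac{16439600000}{14667} = - \frac{89250576959740}{79627143}$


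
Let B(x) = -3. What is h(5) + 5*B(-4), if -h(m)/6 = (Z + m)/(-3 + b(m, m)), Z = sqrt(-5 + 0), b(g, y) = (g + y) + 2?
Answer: -55/3 - 2*I*sqrt(5)/3 ≈ -18.333 - 1.4907*I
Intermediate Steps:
b(g, y) = 2 + g + y
Z = I*sqrt(5) (Z = sqrt(-5) = I*sqrt(5) ≈ 2.2361*I)
h(m) = -6*(m + I*sqrt(5))/(-1 + 2*m) (h(m) = -6*(I*sqrt(5) + m)/(-3 + (2 + m + m)) = -6*(m + I*sqrt(5))/(-3 + (2 + 2*m)) = -6*(m + I*sqrt(5))/(-1 + 2*m))
h(5) + 5*B(-4) = 6*(-1*5 - I*sqrt(5))/(-1 + 2*5) + 5*(-3) = 6*(-5 - I*sqrt(5))/(-1 + 10) - 15 = 6*(-5 - I*sqrt(5))/9 - 15 = 6*(1/9)*(-5 - I*sqrt(5)) - 15 = (-10/3 - 2*I*sqrt(5)/3) - 15 = -55/3 - 2*I*sqrt(5)/3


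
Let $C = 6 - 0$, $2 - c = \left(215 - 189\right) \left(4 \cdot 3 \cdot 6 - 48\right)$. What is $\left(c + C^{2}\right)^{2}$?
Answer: $343396$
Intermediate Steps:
$c = -622$ ($c = 2 - \left(215 - 189\right) \left(4 \cdot 3 \cdot 6 - 48\right) = 2 - \left(215 - 189\right) \left(12 \cdot 6 - 48\right) = 2 - \left(215 - 189\right) \left(72 - 48\right) = 2 - 26 \cdot 24 = 2 - 624 = -622$)
$C = 6$ ($C = 6 + 0 = 6$)
$\left(c + C^{2}\right)^{2} = \left(-622 + 6^{2}\right)^{2} = \left(-622 + 36\right)^{2} = \left(-586\right)^{2} = 343396$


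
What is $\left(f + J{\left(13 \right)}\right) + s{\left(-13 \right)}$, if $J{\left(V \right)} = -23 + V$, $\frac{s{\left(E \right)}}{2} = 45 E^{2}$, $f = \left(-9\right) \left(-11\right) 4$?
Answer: $15596$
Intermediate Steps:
$f = 396$ ($f = 99 \cdot 4 = 396$)
$s{\left(E \right)} = 90 E^{2}$ ($s{\left(E \right)} = 2 \cdot 45 E^{2} = 90 E^{2}$)
$\left(f + J{\left(13 \right)}\right) + s{\left(-13 \right)} = \left(396 + \left(-23 + 13\right)\right) + 90 \left(-13\right)^{2} = \left(396 - 10\right) + 90 \cdot 169 = 386 + 15210 = 15596$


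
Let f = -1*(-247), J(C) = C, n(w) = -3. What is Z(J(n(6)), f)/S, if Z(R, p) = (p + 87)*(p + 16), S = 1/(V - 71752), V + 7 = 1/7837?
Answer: -49400169521444/7837 ≈ -6.3035e+9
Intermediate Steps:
V = -54858/7837 (V = -7 + 1/7837 = -54858/7837 ≈ -6.9999)
S = -7837/562375282 (S = 1/(-54858/7837 - 71752) = 1/(-562375282/7837) = -7837/562375282 ≈ -1.3936e-5)
f = 247
Z(R, p) = (16 + p)*(87 + p) (Z(R, p) = (87 + p)*(16 + p) = (16 + p)*(87 + p))
Z(J(n(6)), f)/S = (1392 + 247² + 103*247)/(-7837/562375282) = (1392 + 61009 + 25441)*(-562375282/7837) = 87842*(-562375282/7837) = -49400169521444/7837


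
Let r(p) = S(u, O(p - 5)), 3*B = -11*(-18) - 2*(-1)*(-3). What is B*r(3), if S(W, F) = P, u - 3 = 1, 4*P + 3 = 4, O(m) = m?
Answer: 16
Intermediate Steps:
P = ¼ (P = -¾ + (¼)*4 = -¾ + 1 = ¼ ≈ 0.25000)
u = 4 (u = 3 + 1 = 4)
S(W, F) = ¼
B = 64 (B = (-11*(-18) - 2*(-1)*(-3))/3 = (198 + 2*(-3))/3 = (198 - 6)/3 = (⅓)*192 = 64)
r(p) = ¼
B*r(3) = 64*(¼) = 16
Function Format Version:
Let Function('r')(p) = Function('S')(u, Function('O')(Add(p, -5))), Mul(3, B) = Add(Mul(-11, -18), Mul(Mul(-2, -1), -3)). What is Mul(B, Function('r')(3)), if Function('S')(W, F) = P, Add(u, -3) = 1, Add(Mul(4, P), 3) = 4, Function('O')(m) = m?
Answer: 16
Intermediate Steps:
P = Rational(1, 4) (P = Add(Rational(-3, 4), Mul(Rational(1, 4), 4)) = Add(Rational(-3, 4), 1) = Rational(1, 4) ≈ 0.25000)
u = 4 (u = Add(3, 1) = 4)
Function('S')(W, F) = Rational(1, 4)
B = 64 (B = Mul(Rational(1, 3), Add(Mul(-11, -18), Mul(Mul(-2, -1), -3))) = Mul(Rational(1, 3), Add(198, Mul(2, -3))) = Mul(Rational(1, 3), Add(198, -6)) = Mul(Rational(1, 3), 192) = 64)
Function('r')(p) = Rational(1, 4)
Mul(B, Function('r')(3)) = Mul(64, Rational(1, 4)) = 16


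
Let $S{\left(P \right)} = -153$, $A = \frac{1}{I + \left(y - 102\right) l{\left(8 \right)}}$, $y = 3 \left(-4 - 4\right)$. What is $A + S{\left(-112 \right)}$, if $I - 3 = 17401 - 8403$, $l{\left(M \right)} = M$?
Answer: $- \frac{1222928}{7993} \approx -153.0$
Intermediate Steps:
$y = -24$ ($y = 3 \left(-8\right) = -24$)
$I = 9001$ ($I = 3 + \left(17401 - 8403\right) = 3 + 8998 = 9001$)
$A = \frac{1}{7993}$ ($A = \frac{1}{9001 + \left(-24 - 102\right) 8} = \frac{1}{9001 - 1008} = \frac{1}{7993} \approx 0.00012511$)
$A + S{\left(-112 \right)} = \frac{1}{7993} - 153 = - \frac{1222928}{7993}$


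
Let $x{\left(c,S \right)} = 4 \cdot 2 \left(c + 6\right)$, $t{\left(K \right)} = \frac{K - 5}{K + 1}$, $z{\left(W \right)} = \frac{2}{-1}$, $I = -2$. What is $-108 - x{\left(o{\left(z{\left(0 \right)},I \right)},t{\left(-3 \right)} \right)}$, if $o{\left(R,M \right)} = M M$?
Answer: $-188$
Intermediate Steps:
$z{\left(W \right)} = -2$ ($z{\left(W \right)} = 2 \left(-1\right) = -2$)
$t{\left(K \right)} = \frac{-5 + K}{1 + K}$
$o{\left(R,M \right)} = M^{2}$
$x{\left(c,S \right)} = 48 + 8 c$ ($x{\left(c,S \right)} = 8 \left(6 + c\right) = 48 + 8 c$)
$-108 - x{\left(o{\left(z{\left(0 \right)},I \right)},t{\left(-3 \right)} \right)} = -108 - \left(48 + 8 \left(-2\right)^{2}\right) = -108 - \left(48 + 8 \cdot 4\right) = -108 - \left(48 + 32\right) = -108 - 80 = -188$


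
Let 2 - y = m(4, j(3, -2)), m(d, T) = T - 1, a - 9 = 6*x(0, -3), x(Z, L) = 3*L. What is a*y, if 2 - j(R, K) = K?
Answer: 45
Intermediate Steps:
a = -45 (a = 9 + 6*(3*(-3)) = 9 + 6*(-9) = 9 - 54 = -45)
j(R, K) = 2 - K
m(d, T) = -1 + T
y = -1 (y = 2 - (-1 + (2 - 1*(-2))) = 2 - (-1 + (2 + 2)) = 2 - (-1 + 4) = 2 - 1*3 = 2 - 3 = -1)
a*y = -45*(-1) = 45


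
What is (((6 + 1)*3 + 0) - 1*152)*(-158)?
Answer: 20698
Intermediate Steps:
(((6 + 1)*3 + 0) - 1*152)*(-158) = ((7*3 + 0) - 152)*(-158) = ((21 + 0) - 152)*(-158) = (21 - 152)*(-158) = -131*(-158) = 20698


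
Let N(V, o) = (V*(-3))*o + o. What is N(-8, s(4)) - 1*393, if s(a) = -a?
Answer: -493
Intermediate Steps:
N(V, o) = o - 3*V*o (N(V, o) = (-3*V)*o + o = -3*V*o + o = o - 3*V*o)
N(-8, s(4)) - 1*393 = (-1*4)*(1 - 3*(-8)) - 1*393 = -4*(1 + 24) - 393 = -4*25 - 393 = -100 - 393 = -493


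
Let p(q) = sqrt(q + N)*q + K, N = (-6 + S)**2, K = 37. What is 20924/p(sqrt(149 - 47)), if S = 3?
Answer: 20924/(37 + sqrt(102)*sqrt(9 + sqrt(102))) ≈ 257.88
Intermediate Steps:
N = 9 (N = (-6 + 3)**2 = (-3)**2 = 9)
p(q) = 37 + q*sqrt(9 + q) (p(q) = sqrt(q + 9)*q + 37 = sqrt(9 + q)*q + 37 = q*sqrt(9 + q) + 37 = 37 + q*sqrt(9 + q))
20924/p(sqrt(149 - 47)) = 20924/(37 + sqrt(149 - 47)*sqrt(9 + sqrt(149 - 47))) = 20924/(37 + sqrt(102)*sqrt(9 + sqrt(102)))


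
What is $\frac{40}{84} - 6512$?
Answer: $- \frac{136742}{21} \approx -6511.5$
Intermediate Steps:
$\frac{40}{84} - 6512 = 40 \cdot \frac{1}{84} - 6512 = \frac{10}{21} - 6512 = - \frac{136742}{21}$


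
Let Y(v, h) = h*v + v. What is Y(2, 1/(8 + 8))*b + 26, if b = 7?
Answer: 327/8 ≈ 40.875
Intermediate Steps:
Y(v, h) = v + h*v
Y(2, 1/(8 + 8))*b + 26 = (2*(1 + 1/(8 + 8)))*7 + 26 = (2*(1 + 1/16))*7 + 26 = (2*(17/16))*7 + 26 = (17/8)*7 + 26 = 119/8 + 26 = 327/8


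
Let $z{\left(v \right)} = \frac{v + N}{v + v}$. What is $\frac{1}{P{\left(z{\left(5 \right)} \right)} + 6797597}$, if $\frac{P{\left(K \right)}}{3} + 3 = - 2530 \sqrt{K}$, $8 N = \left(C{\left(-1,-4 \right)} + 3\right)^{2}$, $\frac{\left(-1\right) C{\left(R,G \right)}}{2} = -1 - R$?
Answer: $\frac{3884336}{26404095618733} + \frac{1518 \sqrt{5}}{26404095618733} \approx 1.4724 \cdot 10^{-7}$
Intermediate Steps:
$C{\left(R,G \right)} = 2 + 2 R$ ($C{\left(R,G \right)} = - 2 \left(-1 - R\right) = 2 + 2 R$)
$N = \frac{9}{8}$ ($N = \frac{\left(\left(2 + 2 \left(-1\right)\right) + 3\right)^{2}}{8} = \frac{\left(\left(2 - 2\right) + 3\right)^{2}}{8} = \frac{\left(0 + 3\right)^{2}}{8} = \frac{3^{2}}{8} = \frac{1}{8} \cdot 9 = \frac{9}{8} \approx 1.125$)
$z{\left(v \right)} = \frac{\frac{9}{8} + v}{2 v}$ ($z{\left(v \right)} = \frac{v + \frac{9}{8}}{v + v} = \frac{\frac{9}{8} + v}{2 v}$)
$P{\left(K \right)} = -9 - 7590 \sqrt{K}$ ($P{\left(K \right)} = -9 + 3 \left(- 2530 \sqrt{K}\right) = -9 - 7590 \sqrt{K}$)
$\frac{1}{P{\left(z{\left(5 \right)} \right)} + 6797597} = \frac{1}{\left(-9 - 7590 \sqrt{\frac{9 + 8 \cdot 5}{16 \cdot 5}}\right) + 6797597} = \frac{1}{\left(-9 - 7590 \sqrt{\frac{1}{16} \cdot \frac{1}{5} \left(9 + 40\right)}\right) + 6797597} = \frac{1}{\left(-9 - 7590 \sqrt{\frac{1}{16} \cdot \frac{1}{5} \cdot 49}\right) + 6797597} = \frac{1}{\left(-9 - 7590 \sqrt{\frac{49}{80}}\right) + 6797597} = \frac{1}{\left(-9 - 7590 \frac{7 \sqrt{5}}{20}\right) + 6797597} = \frac{1}{\left(-9 - \frac{5313 \sqrt{5}}{2}\right) + 6797597} = \frac{1}{6797588 - \frac{5313 \sqrt{5}}{2}}$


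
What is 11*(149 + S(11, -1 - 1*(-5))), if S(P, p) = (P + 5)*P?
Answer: 3575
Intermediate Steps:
S(P, p) = P*(5 + P) (S(P, p) = (5 + P)*P = P*(5 + P))
11*(149 + S(11, -1 - 1*(-5))) = 11*(149 + 11*(5 + 11)) = 11*(149 + 11*16) = 11*(149 + 176) = 11*325 = 3575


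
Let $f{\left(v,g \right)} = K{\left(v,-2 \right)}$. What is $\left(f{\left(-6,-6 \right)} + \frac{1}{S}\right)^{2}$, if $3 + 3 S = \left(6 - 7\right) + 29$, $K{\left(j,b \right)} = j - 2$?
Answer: $\frac{38809}{625} \approx 62.094$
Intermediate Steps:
$K{\left(j,b \right)} = -2 + j$
$S = \frac{25}{3}$ ($S = -1 + \frac{\left(6 - 7\right) + 29}{3} = -1 + \frac{-1 + 29}{3} = -1 + \frac{1}{3} \cdot 28 = -1 + \frac{28}{3} = \frac{25}{3} \approx 8.3333$)
$f{\left(v,g \right)} = -2 + v$
$\left(f{\left(-6,-6 \right)} + \frac{1}{S}\right)^{2} = \left(\left(-2 - 6\right) + \frac{1}{\frac{25}{3}}\right)^{2} = \left(-8 + \frac{3}{25}\right)^{2} = \left(- \frac{197}{25}\right)^{2} = \frac{38809}{625}$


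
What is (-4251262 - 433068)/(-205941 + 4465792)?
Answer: -4684330/4259851 ≈ -1.0996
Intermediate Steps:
(-4251262 - 433068)/(-205941 + 4465792) = -4684330/4259851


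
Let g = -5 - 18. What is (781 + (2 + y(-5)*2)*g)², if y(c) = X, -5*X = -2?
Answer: 12837889/25 ≈ 5.1352e+5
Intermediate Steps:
g = -23
X = ⅖ (X = -⅕*(-2) = ⅖ ≈ 0.40000)
y(c) = ⅖
(781 + (2 + y(-5)*2)*g)² = (781 + (2 + (⅖)*2)*(-23))² = (781 + (2 + ⅘)*(-23))² = (781 + (14/5)*(-23))² = (781 - 322/5)² = (3583/5)² = 12837889/25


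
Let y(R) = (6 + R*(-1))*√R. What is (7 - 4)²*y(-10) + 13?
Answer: 13 + 144*I*√10 ≈ 13.0 + 455.37*I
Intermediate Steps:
y(R) = √R*(6 - R) (y(R) = (6 - R)*√R = √R*(6 - R))
(7 - 4)²*y(-10) + 13 = (7 - 4)²*(√(-10)*(6 - 1*(-10))) + 13 = 3²*((I*√10)*(6 + 10)) + 13 = 9*((I*√10)*16) + 13 = 9*(16*I*√10) + 13 = 144*I*√10 + 13 = 13 + 144*I*√10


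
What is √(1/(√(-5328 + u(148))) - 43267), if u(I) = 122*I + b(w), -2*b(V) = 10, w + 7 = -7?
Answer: √(-7003833899643 + 12723*√12723)/12723 ≈ 208.01*I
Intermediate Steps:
w = -14 (w = -7 - 7 = -14)
b(V) = -5 (b(V) = -½*10 = -5)
u(I) = -5 + 122*I (u(I) = 122*I - 5 = -5 + 122*I)
√(1/(√(-5328 + u(148))) - 43267) = √(1/(√(-5328 + (-5 + 122*148))) - 43267) = √(1/(√(-5328 + (-5 + 18056))) - 43267) = √(1/(√(-5328 + 18051)) - 43267) = √(1/(√12723) - 43267) = √(√12723/12723 - 43267) = √(-43267 + √12723/12723)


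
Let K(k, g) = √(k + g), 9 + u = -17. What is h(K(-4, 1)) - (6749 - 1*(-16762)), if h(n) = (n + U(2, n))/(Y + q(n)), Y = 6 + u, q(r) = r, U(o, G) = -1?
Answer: -9474910/403 - 19*I*√3/403 ≈ -23511.0 - 0.08166*I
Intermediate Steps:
u = -26 (u = -9 - 17 = -26)
Y = -20 (Y = 6 - 26 = -20)
K(k, g) = √(g + k)
h(n) = (-1 + n)/(-20 + n) (h(n) = (n - 1)/(-20 + n) = (-1 + n)/(-20 + n))
h(K(-4, 1)) - (6749 - 1*(-16762)) = (-1 + √(1 - 4))/(-20 + √(1 - 4)) - (6749 - 1*(-16762)) = (-1 + √(-3))/(-20 + √(-3)) - (6749 + 16762) = (-1 + I*√3)/(-20 + I*√3) - 1*23511 = (-1 + I*√3)/(-20 + I*√3) - 23511 = -23511 + (-1 + I*√3)/(-20 + I*√3)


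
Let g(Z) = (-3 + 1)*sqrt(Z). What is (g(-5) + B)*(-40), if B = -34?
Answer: 1360 + 80*I*sqrt(5) ≈ 1360.0 + 178.89*I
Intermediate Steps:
g(Z) = -2*sqrt(Z)
(g(-5) + B)*(-40) = (-2*I*sqrt(5) - 34)*(-40) = (-34 - 2*I*sqrt(5))*(-40) = 1360 + 80*I*sqrt(5)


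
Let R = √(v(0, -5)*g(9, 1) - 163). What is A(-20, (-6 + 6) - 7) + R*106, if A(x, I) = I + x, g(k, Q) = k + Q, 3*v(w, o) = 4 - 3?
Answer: -27 + 106*I*√1437/3 ≈ -27.0 + 1339.4*I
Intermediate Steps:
v(w, o) = ⅓ (v(w, o) = (4 - 3)/3 = (⅓)*1 = ⅓)
g(k, Q) = Q + k
R = I*√1437/3 (R = √((1 + 9)/3 - 163) = √((⅓)*10 - 163) = √(10/3 - 163) = √(-479/3) = I*√1437/3 ≈ 12.636*I)
A(-20, (-6 + 6) - 7) + R*106 = (((-6 + 6) - 7) - 20) + (I*√1437/3)*106 = ((0 - 7) - 20) + 106*I*√1437/3 = (-7 - 20) + 106*I*√1437/3 = -27 + 106*I*√1437/3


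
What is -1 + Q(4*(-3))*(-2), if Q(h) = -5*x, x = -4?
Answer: -41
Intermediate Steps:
Q(h) = 20 (Q(h) = -5*(-4) = 20)
-1 + Q(4*(-3))*(-2) = -1 + 20*(-2) = -1 - 40 = -41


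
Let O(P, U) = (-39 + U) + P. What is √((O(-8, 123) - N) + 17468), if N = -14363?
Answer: √31907 ≈ 178.63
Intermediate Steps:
O(P, U) = -39 + P + U
√((O(-8, 123) - N) + 17468) = √(((-39 - 8 + 123) - 1*(-14363)) + 17468) = √((76 + 14363) + 17468) = √(14439 + 17468) = √31907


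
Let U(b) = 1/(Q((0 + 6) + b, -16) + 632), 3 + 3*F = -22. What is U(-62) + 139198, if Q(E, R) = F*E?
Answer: 458796611/3296 ≈ 1.3920e+5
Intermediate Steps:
F = -25/3 (F = -1 + (1/3)*(-22) = -1 - 22/3 = -25/3 ≈ -8.3333)
Q(E, R) = -25*E/3
U(b) = 1/(582 - 25*b/3) (U(b) = 1/(-25*((0 + 6) + b)/3 + 632) = 1/(-25*(6 + b)/3 + 632) = 1/((-50 - 25*b/3) + 632) = 1/(582 - 25*b/3))
U(-62) + 139198 = 3/(1746 - 25*(-62)) + 139198 = 3/(1746 + 1550) + 139198 = 3/3296 + 139198 = 458796611/3296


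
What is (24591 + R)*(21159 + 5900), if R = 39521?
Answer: 1734806608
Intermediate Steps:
(24591 + R)*(21159 + 5900) = (24591 + 39521)*(21159 + 5900) = 64112*27059 = 1734806608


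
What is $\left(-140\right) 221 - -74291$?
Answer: $43351$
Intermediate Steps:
$\left(-140\right) 221 - -74291 = -30940 + 74291 = 43351$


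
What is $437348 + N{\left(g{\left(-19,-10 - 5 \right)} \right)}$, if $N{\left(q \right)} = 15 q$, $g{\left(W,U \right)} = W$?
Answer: $437063$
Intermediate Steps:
$437348 + N{\left(g{\left(-19,-10 - 5 \right)} \right)} = 437348 + 15 \left(-19\right) = 437348 - 285 = 437063$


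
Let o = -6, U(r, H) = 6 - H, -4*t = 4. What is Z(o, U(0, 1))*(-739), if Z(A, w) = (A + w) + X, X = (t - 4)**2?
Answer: -17736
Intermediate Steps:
t = -1 (t = -1/4*4 = -1)
X = 25 (X = (-1 - 4)**2 = (-5)**2 = 25)
Z(A, w) = 25 + A + w (Z(A, w) = (A + w) + 25 = 25 + A + w)
Z(o, U(0, 1))*(-739) = (25 - 6 + (6 - 1*1))*(-739) = (25 - 6 + (6 - 1))*(-739) = (25 - 6 + 5)*(-739) = 24*(-739) = -17736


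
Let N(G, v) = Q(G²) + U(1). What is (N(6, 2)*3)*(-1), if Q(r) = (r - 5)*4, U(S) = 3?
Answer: -381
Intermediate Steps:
Q(r) = -20 + 4*r (Q(r) = (-5 + r)*4 = -20 + 4*r)
N(G, v) = -17 + 4*G² (N(G, v) = (-20 + 4*G²) + 3 = -17 + 4*G²)
(N(6, 2)*3)*(-1) = ((-17 + 4*6²)*3)*(-1) = ((-17 + 4*36)*3)*(-1) = ((-17 + 144)*3)*(-1) = (127*3)*(-1) = 381*(-1) = -381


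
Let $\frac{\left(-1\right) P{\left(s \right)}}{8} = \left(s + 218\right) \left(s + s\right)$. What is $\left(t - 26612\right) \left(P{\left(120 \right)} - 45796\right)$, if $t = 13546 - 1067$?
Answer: $9818986548$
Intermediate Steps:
$t = 12479$ ($t = 13546 - 1067 = 12479$)
$P{\left(s \right)} = - 16 s \left(218 + s\right)$ ($P{\left(s \right)} = - 8 \left(s + 218\right) \left(s + s\right) = - 8 \left(218 + s\right) 2 s = - 8 \cdot 2 s \left(218 + s\right) = - 16 s \left(218 + s\right)$)
$\left(t - 26612\right) \left(P{\left(120 \right)} - 45796\right) = \left(12479 - 26612\right) \left(\left(-16\right) 120 \left(218 + 120\right) - 45796\right) = - 14133 \left(\left(-16\right) 120 \cdot 338 - 45796\right) = - 14133 \left(-648960 - 45796\right) = \left(-14133\right) \left(-694756\right) = 9818986548$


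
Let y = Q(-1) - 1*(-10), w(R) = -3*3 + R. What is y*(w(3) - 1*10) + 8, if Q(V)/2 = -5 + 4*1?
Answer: -120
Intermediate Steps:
Q(V) = -2 (Q(V) = 2*(-5 + 4*1) = 2*(-5 + 4) = 2*(-1) = -2)
w(R) = -9 + R
y = 8 (y = -2 - 1*(-10) = -2 + 10 = 8)
y*(w(3) - 1*10) + 8 = 8*((-9 + 3) - 1*10) + 8 = 8*(-6 - 10) + 8 = 8*(-16) + 8 = -128 + 8 = -120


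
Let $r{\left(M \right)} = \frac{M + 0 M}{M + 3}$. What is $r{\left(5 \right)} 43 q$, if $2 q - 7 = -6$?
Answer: $\frac{215}{16} \approx 13.438$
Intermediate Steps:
$q = \frac{1}{2}$ ($q = \frac{7}{2} + \frac{1}{2} \left(-6\right) = \frac{7}{2} - 3 = \frac{1}{2} \approx 0.5$)
$r{\left(M \right)} = \frac{M}{3 + M}$ ($r{\left(M \right)} = \frac{M + 0}{3 + M} = \frac{M}{3 + M}$)
$r{\left(5 \right)} 43 q = \frac{5}{3 + 5} \cdot 43 \cdot \frac{1}{2} = \frac{5}{8} \cdot 43 \cdot \frac{1}{2} = \frac{215}{8} \cdot \frac{1}{2} = \frac{215}{16}$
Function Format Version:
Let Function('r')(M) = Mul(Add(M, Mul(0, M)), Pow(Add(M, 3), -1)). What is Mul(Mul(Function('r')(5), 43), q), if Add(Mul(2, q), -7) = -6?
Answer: Rational(215, 16) ≈ 13.438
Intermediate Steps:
q = Rational(1, 2) (q = Add(Rational(7, 2), Mul(Rational(1, 2), -6)) = Add(Rational(7, 2), -3) = Rational(1, 2) ≈ 0.50000)
Function('r')(M) = Mul(M, Pow(Add(3, M), -1)) (Function('r')(M) = Mul(Add(M, 0), Pow(Add(3, M), -1)) = Mul(M, Pow(Add(3, M), -1)))
Mul(Mul(Function('r')(5), 43), q) = Mul(Mul(Mul(5, Pow(Add(3, 5), -1)), 43), Rational(1, 2)) = Mul(Mul(Mul(5, Pow(8, -1)), 43), Rational(1, 2)) = Mul(Mul(Mul(5, Rational(1, 8)), 43), Rational(1, 2)) = Mul(Mul(Rational(5, 8), 43), Rational(1, 2)) = Mul(Rational(215, 8), Rational(1, 2)) = Rational(215, 16)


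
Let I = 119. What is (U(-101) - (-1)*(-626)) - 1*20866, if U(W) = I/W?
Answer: -2170811/101 ≈ -21493.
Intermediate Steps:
U(W) = 119/W
(U(-101) - (-1)*(-626)) - 1*20866 = (119/(-101) - (-1)*(-626)) - 1*20866 = (119*(-1/101) - 1*626) - 20866 = (-119/101 - 626) - 20866 = -63345/101 - 20866 = -2170811/101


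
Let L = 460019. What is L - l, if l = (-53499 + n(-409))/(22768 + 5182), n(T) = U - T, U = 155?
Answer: 2571516797/5590 ≈ 4.6002e+5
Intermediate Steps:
n(T) = 155 - T
l = -10587/5590 (l = (-53499 + (155 - 1*(-409)))/(22768 + 5182) = (-53499 + (155 + 409))/27950 = (-53499 + 564)*(1/27950) = -52935*1/27950 = -10587/5590 ≈ -1.8939)
L - l = 460019 - 1*(-10587/5590) = 460019 + 10587/5590 = 2571516797/5590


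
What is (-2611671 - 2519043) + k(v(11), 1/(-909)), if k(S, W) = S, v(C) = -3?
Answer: -5130717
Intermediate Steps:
(-2611671 - 2519043) + k(v(11), 1/(-909)) = (-2611671 - 2519043) - 3 = -5130714 - 3 = -5130717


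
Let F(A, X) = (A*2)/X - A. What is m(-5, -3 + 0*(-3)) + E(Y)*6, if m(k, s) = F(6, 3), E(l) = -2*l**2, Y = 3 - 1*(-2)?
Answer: -302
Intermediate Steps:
Y = 5 (Y = 3 + 2 = 5)
F(A, X) = -A + 2*A/X (F(A, X) = (2*A)/X - A = 2*A/X - A = -A + 2*A/X)
m(k, s) = -2 (m(k, s) = 6*(2 - 1*3)/3 = 6*(1/3)*(2 - 3) = 6*(1/3)*(-1) = -2)
m(-5, -3 + 0*(-3)) + E(Y)*6 = -2 - 2*5**2*6 = -2 - 2*25*6 = -2 - 50*6 = -2 - 300 = -302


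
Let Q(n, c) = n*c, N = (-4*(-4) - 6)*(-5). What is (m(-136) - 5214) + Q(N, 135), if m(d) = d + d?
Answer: -12236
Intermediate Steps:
m(d) = 2*d
N = -50 (N = (16 - 6)*(-5) = 10*(-5) = -50)
Q(n, c) = c*n
(m(-136) - 5214) + Q(N, 135) = (2*(-136) - 5214) + 135*(-50) = (-272 - 5214) - 6750 = -5486 - 6750 = -12236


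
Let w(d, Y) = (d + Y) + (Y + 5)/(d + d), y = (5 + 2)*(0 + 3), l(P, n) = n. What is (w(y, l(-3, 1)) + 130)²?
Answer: 1134225/49 ≈ 23147.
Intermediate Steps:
y = 21 (y = 7*3 = 21)
w(d, Y) = Y + d + (5 + Y)/(2*d) (w(d, Y) = (Y + d) + (5 + Y)/((2*d)) = (Y + d) + (5 + Y)*(1/(2*d)) = (Y + d) + (5 + Y)/(2*d) = Y + d + (5 + Y)/(2*d))
(w(y, l(-3, 1)) + 130)² = ((½)*(5 + 1 + 2*21*(1 + 21))/21 + 130)² = ((½)*(1/21)*(5 + 1 + 2*21*22) + 130)² = ((½)*(1/21)*(5 + 1 + 924) + 130)² = ((½)*(1/21)*930 + 130)² = (155/7 + 130)² = (1065/7)² = 1134225/49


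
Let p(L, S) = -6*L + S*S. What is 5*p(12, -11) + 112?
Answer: 357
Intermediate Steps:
p(L, S) = S**2 - 6*L (p(L, S) = -6*L + S**2 = S**2 - 6*L)
5*p(12, -11) + 112 = 5*((-11)**2 - 6*12) + 112 = 5*(121 - 72) + 112 = 5*49 + 112 = 245 + 112 = 357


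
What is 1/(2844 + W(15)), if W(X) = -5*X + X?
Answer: 1/2784 ≈ 0.00035920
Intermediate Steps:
W(X) = -4*X
1/(2844 + W(15)) = 1/(2844 - 4*15) = 1/(2844 - 60) = 1/2784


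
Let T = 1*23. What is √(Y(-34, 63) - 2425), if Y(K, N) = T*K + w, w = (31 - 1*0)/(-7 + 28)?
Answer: 2*I*√353409/21 ≈ 56.617*I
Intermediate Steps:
T = 23
w = 31/21 (w = (31 + 0)/21 = 31*(1/21) = 31/21 ≈ 1.4762)
Y(K, N) = 31/21 + 23*K (Y(K, N) = 23*K + 31/21 = 31/21 + 23*K)
√(Y(-34, 63) - 2425) = √((31/21 + 23*(-34)) - 2425) = √((31/21 - 782) - 2425) = √(-16391/21 - 2425) = √(-67316/21) = 2*I*√353409/21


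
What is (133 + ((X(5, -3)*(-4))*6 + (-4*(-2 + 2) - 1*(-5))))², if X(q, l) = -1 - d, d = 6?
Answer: 93636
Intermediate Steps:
X(q, l) = -7 (X(q, l) = -1 - 1*6 = -1 - 6 = -7)
(133 + ((X(5, -3)*(-4))*6 + (-4*(-2 + 2) - 1*(-5))))² = (133 + (-7*(-4)*6 + (-4*(-2 + 2) - 1*(-5))))² = (133 + (28*6 + (-4*0 + 5)))² = (133 + (168 + (0 + 5)))² = (133 + (168 + 5))² = (133 + 173)² = 306² = 93636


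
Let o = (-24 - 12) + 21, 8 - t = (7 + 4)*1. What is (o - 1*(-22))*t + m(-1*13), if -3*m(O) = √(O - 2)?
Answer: -21 - I*√15/3 ≈ -21.0 - 1.291*I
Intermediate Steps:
m(O) = -√(-2 + O)/3 (m(O) = -√(O - 2)/3 = -√(-2 + O)/3)
t = -3 (t = 8 - (7 + 4) = 8 - 11 = -3)
o = -15 (o = -36 + 21 = -15)
(o - 1*(-22))*t + m(-1*13) = (-15 - 1*(-22))*(-3) - √(-2 - 1*13)/3 = (-15 + 22)*(-3) - √(-2 - 13)/3 = 7*(-3) - I*√15/3 = -21 - I*√15/3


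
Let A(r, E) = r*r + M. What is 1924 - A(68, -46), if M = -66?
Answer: -2634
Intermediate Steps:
A(r, E) = -66 + r² (A(r, E) = r*r - 66 = r² - 66 = -66 + r²)
1924 - A(68, -46) = 1924 - (-66 + 68²) = 1924 - (-66 + 4624) = 1924 - 1*4558 = 1924 - 4558 = -2634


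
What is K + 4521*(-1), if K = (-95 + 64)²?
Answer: -3560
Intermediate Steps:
K = 961 (K = (-31)² = 961)
K + 4521*(-1) = 961 + 4521*(-1) = 961 - 4521 = -3560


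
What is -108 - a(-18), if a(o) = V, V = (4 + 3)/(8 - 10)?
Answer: -209/2 ≈ -104.50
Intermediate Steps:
V = -7/2 (V = 7/(-2) = 7*(-½) = -7/2 ≈ -3.5000)
a(o) = -7/2
-108 - a(-18) = -108 - 1*(-7/2) = -108 + 7/2 = -209/2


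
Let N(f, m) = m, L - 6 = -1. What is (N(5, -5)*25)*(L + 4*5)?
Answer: -3125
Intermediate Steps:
L = 5 (L = 6 - 1 = 5)
(N(5, -5)*25)*(L + 4*5) = (-5*25)*(5 + 4*5) = -125*(5 + 20) = -125*25 = -3125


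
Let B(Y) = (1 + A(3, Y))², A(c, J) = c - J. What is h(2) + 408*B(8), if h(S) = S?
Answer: 6530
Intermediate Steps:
B(Y) = (4 - Y)² (B(Y) = (1 + (3 - Y))² = (4 - Y)²)
h(2) + 408*B(8) = 2 + 408*(-4 + 8)² = 2 + 408*4² = 2 + 408*16 = 2 + 6528 = 6530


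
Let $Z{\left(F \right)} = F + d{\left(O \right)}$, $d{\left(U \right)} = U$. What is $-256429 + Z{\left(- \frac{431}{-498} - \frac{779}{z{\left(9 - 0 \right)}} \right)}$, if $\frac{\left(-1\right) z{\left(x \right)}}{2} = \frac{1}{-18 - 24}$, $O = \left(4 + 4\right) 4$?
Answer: $- \frac{135832057}{498} \approx -2.7276 \cdot 10^{5}$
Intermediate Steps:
$O = 32$ ($O = 8 \cdot 4 = 32$)
$z{\left(x \right)} = \frac{1}{21}$ ($z{\left(x \right)} = - \frac{2}{-18 - 24} = - \frac{2}{-42} = \left(-2\right) \left(- \frac{1}{42}\right) = \frac{1}{21}$)
$Z{\left(F \right)} = 32 + F$ ($Z{\left(F \right)} = F + 32 = 32 + F$)
$-256429 + Z{\left(- \frac{431}{-498} - \frac{779}{z{\left(9 - 0 \right)}} \right)} = -256429 + \left(32 - \left(16359 - \frac{431}{498}\right)\right) = -256429 + \left(32 - \frac{8146351}{498}\right) = -256429 - \frac{8130415}{498} = - \frac{135832057}{498}$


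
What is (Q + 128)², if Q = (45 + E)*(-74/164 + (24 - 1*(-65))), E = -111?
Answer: 54926953225/1681 ≈ 3.2675e+7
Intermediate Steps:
Q = -239613/41 (Q = (45 - 111)*(-74/164 + (24 - 1*(-65))) = -66*(-74*1/164 + (24 + 65)) = -66*(-37/82 + 89) = -66*7261/82 = -239613/41 ≈ -5844.2)
(Q + 128)² = (-239613/41 + 128)² = (-234365/41)² = 54926953225/1681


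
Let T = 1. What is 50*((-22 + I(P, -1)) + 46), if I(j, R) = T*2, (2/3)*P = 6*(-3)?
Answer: 1300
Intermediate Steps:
P = -27 (P = 3*(6*(-3))/2 = (3/2)*(-18) = -27)
I(j, R) = 2 (I(j, R) = 1*2 = 2)
50*((-22 + I(P, -1)) + 46) = 50*((-22 + 2) + 46) = 50*(-20 + 46) = 50*26 = 1300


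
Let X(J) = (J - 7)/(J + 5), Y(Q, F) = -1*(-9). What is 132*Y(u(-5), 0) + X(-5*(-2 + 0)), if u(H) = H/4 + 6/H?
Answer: 5941/5 ≈ 1188.2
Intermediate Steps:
u(H) = 6/H + H/4 (u(H) = H*(¼) + 6/H = H/4 + 6/H = 6/H + H/4)
Y(Q, F) = 9
X(J) = (-7 + J)/(5 + J)
132*Y(u(-5), 0) + X(-5*(-2 + 0)) = 132*9 + (-7 - 5*(-2 + 0))/(5 - 5*(-2 + 0)) = 1188 + (-7 - 5*(-2))/(5 - 5*(-2)) = 1188 + (-7 + 10)/(5 + 10) = 1188 + 3/15 = 1188 + (1/15)*3 = 1188 + ⅕ = 5941/5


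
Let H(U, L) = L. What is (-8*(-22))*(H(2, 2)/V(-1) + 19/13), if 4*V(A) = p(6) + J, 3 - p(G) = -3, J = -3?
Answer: 28336/39 ≈ 726.56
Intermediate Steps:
p(G) = 6 (p(G) = 3 - 1*(-3) = 3 + 3 = 6)
V(A) = 3/4 (V(A) = (6 - 3)/4 = (1/4)*3 = 3/4)
(-8*(-22))*(H(2, 2)/V(-1) + 19/13) = (-8*(-22))*(2/(3/4) + 19/13) = 176*(2*(4/3) + 19*(1/13)) = 176*(8/3 + 19/13) = 176*(161/39) = 28336/39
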